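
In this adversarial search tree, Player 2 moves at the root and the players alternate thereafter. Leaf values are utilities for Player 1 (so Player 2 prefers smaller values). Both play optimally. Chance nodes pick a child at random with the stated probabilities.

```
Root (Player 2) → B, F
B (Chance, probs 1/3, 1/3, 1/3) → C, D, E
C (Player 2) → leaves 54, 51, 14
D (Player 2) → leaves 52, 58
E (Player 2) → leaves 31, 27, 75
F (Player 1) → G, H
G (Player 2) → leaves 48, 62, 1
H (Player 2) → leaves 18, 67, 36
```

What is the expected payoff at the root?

18

C (Player 2): min(54, 51, 14) = 14
D (Player 2): min(52, 58) = 52
E (Player 2): min(31, 27, 75) = 27
B (Chance): 1/3·14 + 1/3·52 + 1/3·27 = 31
G (Player 2): min(48, 62, 1) = 1
H (Player 2): min(18, 67, 36) = 18
F (Player 1): max(1, 18) = 18
Root (Player 2): min(31, 18) = 18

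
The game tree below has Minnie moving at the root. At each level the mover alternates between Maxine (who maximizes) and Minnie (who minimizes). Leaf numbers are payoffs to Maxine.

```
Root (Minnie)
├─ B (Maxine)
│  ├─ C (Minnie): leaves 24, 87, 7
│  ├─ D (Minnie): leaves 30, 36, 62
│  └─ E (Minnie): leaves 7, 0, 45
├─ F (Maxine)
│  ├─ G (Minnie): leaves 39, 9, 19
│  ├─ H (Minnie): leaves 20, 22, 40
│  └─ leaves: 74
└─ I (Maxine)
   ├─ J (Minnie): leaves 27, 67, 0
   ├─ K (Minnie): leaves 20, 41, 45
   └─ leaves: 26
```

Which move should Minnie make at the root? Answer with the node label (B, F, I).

C (Minnie): min(24, 87, 7) = 7
D (Minnie): min(30, 36, 62) = 30
E (Minnie): min(7, 0, 45) = 0
B (Maxine): max(7, 30, 0) = 30
G (Minnie): min(39, 9, 19) = 9
H (Minnie): min(20, 22, 40) = 20
F (Maxine): max(9, 20, 74) = 74
J (Minnie): min(27, 67, 0) = 0
K (Minnie): min(20, 41, 45) = 20
I (Maxine): max(0, 20, 26) = 26
Root (Minnie): min(30, 74, 26) = 26
Minnie picks the child with the lowest value: I (value 26).

I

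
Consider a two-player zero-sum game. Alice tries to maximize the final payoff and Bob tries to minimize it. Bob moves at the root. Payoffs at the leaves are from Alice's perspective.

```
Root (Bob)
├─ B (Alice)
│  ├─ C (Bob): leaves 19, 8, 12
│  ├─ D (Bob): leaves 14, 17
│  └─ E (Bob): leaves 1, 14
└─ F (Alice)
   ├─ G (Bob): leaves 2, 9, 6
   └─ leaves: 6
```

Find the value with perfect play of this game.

6

C (Bob): min(19, 8, 12) = 8
D (Bob): min(14, 17) = 14
E (Bob): min(1, 14) = 1
B (Alice): max(8, 14, 1) = 14
G (Bob): min(2, 9, 6) = 2
F (Alice): max(2, 6) = 6
Root (Bob): min(14, 6) = 6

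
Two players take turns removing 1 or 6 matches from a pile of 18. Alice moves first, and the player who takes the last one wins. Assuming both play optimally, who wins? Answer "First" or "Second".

i:   0  1  2  3  4  5  6  7  8  9 10 11 12 13 14 15 16 17 18
     L  W  L  W  L  W  W  L  W  L  W  L  W  W  L  W  L  W  L
Position 18 is L, so the second player wins.

Second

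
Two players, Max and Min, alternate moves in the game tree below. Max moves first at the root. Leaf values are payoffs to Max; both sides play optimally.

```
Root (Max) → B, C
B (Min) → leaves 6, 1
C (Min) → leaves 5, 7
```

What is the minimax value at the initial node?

B (Min): min(6, 1) = 1
C (Min): min(5, 7) = 5
Root (Max): max(1, 5) = 5

5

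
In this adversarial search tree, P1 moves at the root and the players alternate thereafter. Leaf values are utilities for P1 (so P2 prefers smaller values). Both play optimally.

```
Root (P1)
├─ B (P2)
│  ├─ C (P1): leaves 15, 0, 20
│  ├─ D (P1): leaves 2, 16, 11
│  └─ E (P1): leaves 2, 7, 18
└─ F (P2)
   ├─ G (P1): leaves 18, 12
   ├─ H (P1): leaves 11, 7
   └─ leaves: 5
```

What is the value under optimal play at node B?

16

C: max(15, 0, 20) = 20
D: max(2, 16, 11) = 16
E: max(2, 7, 18) = 18
B: min(20, 16, 18) = 16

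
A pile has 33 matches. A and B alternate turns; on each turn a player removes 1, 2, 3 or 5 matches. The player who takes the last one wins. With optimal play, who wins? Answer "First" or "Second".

First

i:   0  1  2  3  4  5  6  7  8  9 10 11 12 13 14 15 16 17 18 19 20 21 22 23 24 25 26 27 28 29 30 31 32 33
     L  W  W  W  L  W  W  W  L  W  W  W  L  W  W  W  L  W  W  W  L  W  W  W  L  W  W  W  L  W  W  W  L  W
Position 33 is W, so the first player wins.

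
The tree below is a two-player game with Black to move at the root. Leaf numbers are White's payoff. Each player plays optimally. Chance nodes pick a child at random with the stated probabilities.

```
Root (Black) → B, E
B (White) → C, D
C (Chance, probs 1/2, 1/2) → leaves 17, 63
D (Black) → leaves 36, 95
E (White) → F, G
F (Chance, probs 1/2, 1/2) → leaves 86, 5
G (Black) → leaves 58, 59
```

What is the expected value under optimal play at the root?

40

C (Chance): 1/2·17 + 1/2·63 = 40
D (Black): min(36, 95) = 36
B (White): max(40, 36) = 40
F (Chance): 1/2·86 + 1/2·5 = 45.5
G (Black): min(58, 59) = 58
E (White): max(45.5, 58) = 58
Root (Black): min(40, 58) = 40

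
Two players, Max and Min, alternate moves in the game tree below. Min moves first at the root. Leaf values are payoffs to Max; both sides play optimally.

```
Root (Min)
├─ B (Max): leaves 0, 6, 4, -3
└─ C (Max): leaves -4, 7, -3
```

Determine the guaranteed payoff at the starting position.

B (Max): max(0, 6, 4, -3) = 6
C (Max): max(-4, 7, -3) = 7
Root (Min): min(6, 7) = 6

6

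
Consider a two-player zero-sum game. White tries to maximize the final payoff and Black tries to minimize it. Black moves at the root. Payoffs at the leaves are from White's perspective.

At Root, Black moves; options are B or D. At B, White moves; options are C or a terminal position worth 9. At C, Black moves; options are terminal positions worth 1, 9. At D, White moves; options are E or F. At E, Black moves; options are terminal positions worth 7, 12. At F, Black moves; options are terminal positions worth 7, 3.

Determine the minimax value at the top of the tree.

C (Black): min(1, 9) = 1
B (White): max(1, 9) = 9
E (Black): min(7, 12) = 7
F (Black): min(7, 3) = 3
D (White): max(7, 3) = 7
Root (Black): min(9, 7) = 7

7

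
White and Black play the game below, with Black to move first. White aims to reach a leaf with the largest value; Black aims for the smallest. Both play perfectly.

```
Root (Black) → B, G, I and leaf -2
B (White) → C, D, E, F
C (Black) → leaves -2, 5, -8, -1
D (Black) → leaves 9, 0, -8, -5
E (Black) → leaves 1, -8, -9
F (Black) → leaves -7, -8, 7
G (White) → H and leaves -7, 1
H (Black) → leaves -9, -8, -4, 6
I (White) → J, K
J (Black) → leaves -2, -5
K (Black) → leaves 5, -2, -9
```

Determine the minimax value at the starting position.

-8

C (Black): min(-2, 5, -8, -1) = -8
D (Black): min(9, 0, -8, -5) = -8
E (Black): min(1, -8, -9) = -9
F (Black): min(-7, -8, 7) = -8
B (White): max(-8, -8, -9, -8) = -8
H (Black): min(-9, -8, -4, 6) = -9
G (White): max(-9, -7, 1) = 1
J (Black): min(-2, -5) = -5
K (Black): min(5, -2, -9) = -9
I (White): max(-5, -9) = -5
Root (Black): min(-8, 1, -5, -2) = -8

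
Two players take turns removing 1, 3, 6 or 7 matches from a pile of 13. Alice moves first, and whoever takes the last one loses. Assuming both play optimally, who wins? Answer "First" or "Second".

Second

i:   0  1  2  3  4  5  6  7  8  9 10 11 12 13
     W  L  W  L  W  L  W  W  W  W  W  W  W  L
Position 13 is L, so the second player wins.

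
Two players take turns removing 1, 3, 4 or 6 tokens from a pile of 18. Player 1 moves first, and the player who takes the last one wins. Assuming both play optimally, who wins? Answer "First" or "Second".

Positions where the player to move wins (W) vs loses (L):
i:   0  1  2  3  4  5  6  7  8  9 10 11 12 13 14 15 16 17 18
     L  W  L  W  W  W  W  L  W  L  W  W  W  W  L  W  L  W  W
Position 18 is W, so the first player wins.

First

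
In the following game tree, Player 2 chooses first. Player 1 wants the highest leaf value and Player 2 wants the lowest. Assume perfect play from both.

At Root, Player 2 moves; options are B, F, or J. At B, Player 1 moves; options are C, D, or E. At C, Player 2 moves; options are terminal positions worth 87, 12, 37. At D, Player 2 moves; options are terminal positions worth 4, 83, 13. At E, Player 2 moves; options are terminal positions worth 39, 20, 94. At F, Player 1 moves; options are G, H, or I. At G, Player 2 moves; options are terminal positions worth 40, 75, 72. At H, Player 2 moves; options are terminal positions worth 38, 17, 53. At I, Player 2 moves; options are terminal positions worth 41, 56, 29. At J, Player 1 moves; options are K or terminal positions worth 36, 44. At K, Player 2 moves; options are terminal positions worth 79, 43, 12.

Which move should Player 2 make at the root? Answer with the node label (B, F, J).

C (Player 2): min(87, 12, 37) = 12
D (Player 2): min(4, 83, 13) = 4
E (Player 2): min(39, 20, 94) = 20
B (Player 1): max(12, 4, 20) = 20
G (Player 2): min(40, 75, 72) = 40
H (Player 2): min(38, 17, 53) = 17
I (Player 2): min(41, 56, 29) = 29
F (Player 1): max(40, 17, 29) = 40
K (Player 2): min(79, 43, 12) = 12
J (Player 1): max(12, 36, 44) = 44
Root (Player 2): min(20, 40, 44) = 20
Player 2 picks the child with the lowest value: B (value 20).

B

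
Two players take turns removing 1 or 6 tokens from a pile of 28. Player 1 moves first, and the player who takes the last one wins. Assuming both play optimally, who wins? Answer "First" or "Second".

Mark each pile size as W (mover wins) or L (mover loses):
i:   0  1  2  3  4  5  6  7  8  9 10 11 12 13 14 15 16 17 18 19 20 21 22 23 24 25 26 27 28
     L  W  L  W  L  W  W  L  W  L  W  L  W  W  L  W  L  W  L  W  W  L  W  L  W  L  W  W  L
Position 28 is L, so the second player wins.

Second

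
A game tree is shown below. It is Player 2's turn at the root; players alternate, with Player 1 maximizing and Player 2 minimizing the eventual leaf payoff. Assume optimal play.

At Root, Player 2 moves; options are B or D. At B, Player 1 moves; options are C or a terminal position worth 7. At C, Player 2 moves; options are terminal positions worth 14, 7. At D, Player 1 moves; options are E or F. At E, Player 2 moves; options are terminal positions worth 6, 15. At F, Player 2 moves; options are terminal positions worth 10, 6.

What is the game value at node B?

7

C: min(14, 7) = 7
B: max(7, 7) = 7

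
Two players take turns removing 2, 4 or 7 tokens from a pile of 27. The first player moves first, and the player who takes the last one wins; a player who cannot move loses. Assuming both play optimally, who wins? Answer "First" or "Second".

Second

Positions where the player to move wins (W) vs loses (L):
i:   0  1  2  3  4  5  6  7  8  9 10 11 12 13 14 15 16 17 18 19 20 21 22 23 24 25 26 27
     L  L  W  W  W  W  L  W  W  L  W  W  L  W  W  L  W  W  L  W  W  L  W  W  L  W  W  L
Position 27 is L, so the second player wins.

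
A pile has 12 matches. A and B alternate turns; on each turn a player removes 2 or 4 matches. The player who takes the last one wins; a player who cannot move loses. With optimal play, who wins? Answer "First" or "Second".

Second

Mark each pile size as W (mover wins) or L (mover loses):
i:   0  1  2  3  4  5  6  7  8  9 10 11 12
     L  L  W  W  W  W  L  L  W  W  W  W  L
Position 12 is L, so the second player wins.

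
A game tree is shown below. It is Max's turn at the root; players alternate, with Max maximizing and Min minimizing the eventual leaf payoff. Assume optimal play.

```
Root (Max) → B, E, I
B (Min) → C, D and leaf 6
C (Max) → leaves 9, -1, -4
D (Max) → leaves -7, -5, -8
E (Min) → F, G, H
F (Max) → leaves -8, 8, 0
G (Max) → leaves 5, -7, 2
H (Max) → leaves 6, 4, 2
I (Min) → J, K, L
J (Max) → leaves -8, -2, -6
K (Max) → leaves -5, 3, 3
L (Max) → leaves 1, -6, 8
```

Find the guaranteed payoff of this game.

C (Max): max(9, -1, -4) = 9
D (Max): max(-7, -5, -8) = -5
B (Min): min(9, -5, 6) = -5
F (Max): max(-8, 8, 0) = 8
G (Max): max(5, -7, 2) = 5
H (Max): max(6, 4, 2) = 6
E (Min): min(8, 5, 6) = 5
J (Max): max(-8, -2, -6) = -2
K (Max): max(-5, 3, 3) = 3
L (Max): max(1, -6, 8) = 8
I (Min): min(-2, 3, 8) = -2
Root (Max): max(-5, 5, -2) = 5

5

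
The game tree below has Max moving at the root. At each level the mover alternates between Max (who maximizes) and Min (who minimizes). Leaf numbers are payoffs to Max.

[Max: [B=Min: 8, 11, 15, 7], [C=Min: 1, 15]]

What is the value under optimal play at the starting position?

B (Min): min(8, 11, 15, 7) = 7
C (Min): min(1, 15) = 1
Root (Max): max(7, 1) = 7

7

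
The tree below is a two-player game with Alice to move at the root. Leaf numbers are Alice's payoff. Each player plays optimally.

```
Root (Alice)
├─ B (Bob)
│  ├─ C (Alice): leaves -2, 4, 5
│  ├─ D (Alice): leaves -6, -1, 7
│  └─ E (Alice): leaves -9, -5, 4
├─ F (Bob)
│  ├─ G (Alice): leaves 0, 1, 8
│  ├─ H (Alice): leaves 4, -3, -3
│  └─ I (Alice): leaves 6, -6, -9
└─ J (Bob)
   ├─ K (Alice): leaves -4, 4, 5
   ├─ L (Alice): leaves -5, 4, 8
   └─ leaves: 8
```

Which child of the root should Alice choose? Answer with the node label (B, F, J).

C (Alice): max(-2, 4, 5) = 5
D (Alice): max(-6, -1, 7) = 7
E (Alice): max(-9, -5, 4) = 4
B (Bob): min(5, 7, 4) = 4
G (Alice): max(0, 1, 8) = 8
H (Alice): max(4, -3, -3) = 4
I (Alice): max(6, -6, -9) = 6
F (Bob): min(8, 4, 6) = 4
K (Alice): max(-4, 4, 5) = 5
L (Alice): max(-5, 4, 8) = 8
J (Bob): min(5, 8, 8) = 5
Root (Alice): max(4, 4, 5) = 5
Alice picks the child with the highest value: J (value 5).

J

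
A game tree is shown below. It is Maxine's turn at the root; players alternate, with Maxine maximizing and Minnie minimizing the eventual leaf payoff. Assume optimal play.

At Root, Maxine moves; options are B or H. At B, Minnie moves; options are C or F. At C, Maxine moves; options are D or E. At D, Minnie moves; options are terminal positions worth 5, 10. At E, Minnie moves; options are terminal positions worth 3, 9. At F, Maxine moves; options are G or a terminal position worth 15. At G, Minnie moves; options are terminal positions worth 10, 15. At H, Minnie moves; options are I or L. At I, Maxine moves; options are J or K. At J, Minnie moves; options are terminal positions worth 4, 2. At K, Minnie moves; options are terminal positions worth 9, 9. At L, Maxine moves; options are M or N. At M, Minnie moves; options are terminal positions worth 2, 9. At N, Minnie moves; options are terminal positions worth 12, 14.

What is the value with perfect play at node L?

12

M: min(2, 9) = 2
N: min(12, 14) = 12
L: max(2, 12) = 12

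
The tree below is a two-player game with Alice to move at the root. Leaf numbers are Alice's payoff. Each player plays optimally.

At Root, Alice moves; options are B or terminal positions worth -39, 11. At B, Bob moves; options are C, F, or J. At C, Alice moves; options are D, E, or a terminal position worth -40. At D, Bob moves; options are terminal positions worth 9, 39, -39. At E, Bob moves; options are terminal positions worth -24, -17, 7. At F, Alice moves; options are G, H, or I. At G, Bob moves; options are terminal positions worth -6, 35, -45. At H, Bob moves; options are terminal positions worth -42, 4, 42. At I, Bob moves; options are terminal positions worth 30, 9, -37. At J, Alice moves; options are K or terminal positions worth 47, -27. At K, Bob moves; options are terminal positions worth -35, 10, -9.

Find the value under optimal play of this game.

11

D (Bob): min(9, 39, -39) = -39
E (Bob): min(-24, -17, 7) = -24
C (Alice): max(-39, -24, -40) = -24
G (Bob): min(-6, 35, -45) = -45
H (Bob): min(-42, 4, 42) = -42
I (Bob): min(30, 9, -37) = -37
F (Alice): max(-45, -42, -37) = -37
K (Bob): min(-35, 10, -9) = -35
J (Alice): max(-35, 47, -27) = 47
B (Bob): min(-24, -37, 47) = -37
Root (Alice): max(-37, -39, 11) = 11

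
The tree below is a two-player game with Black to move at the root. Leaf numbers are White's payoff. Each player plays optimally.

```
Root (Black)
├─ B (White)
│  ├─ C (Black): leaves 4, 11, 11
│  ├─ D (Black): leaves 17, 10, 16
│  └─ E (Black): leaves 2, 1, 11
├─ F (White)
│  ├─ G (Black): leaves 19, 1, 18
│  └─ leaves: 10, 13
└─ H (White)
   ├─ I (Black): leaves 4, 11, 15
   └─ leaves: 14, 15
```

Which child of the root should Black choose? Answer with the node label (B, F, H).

C (Black): min(4, 11, 11) = 4
D (Black): min(17, 10, 16) = 10
E (Black): min(2, 1, 11) = 1
B (White): max(4, 10, 1) = 10
G (Black): min(19, 1, 18) = 1
F (White): max(1, 10, 13) = 13
I (Black): min(4, 11, 15) = 4
H (White): max(4, 14, 15) = 15
Root (Black): min(10, 13, 15) = 10
Black picks the child with the lowest value: B (value 10).

B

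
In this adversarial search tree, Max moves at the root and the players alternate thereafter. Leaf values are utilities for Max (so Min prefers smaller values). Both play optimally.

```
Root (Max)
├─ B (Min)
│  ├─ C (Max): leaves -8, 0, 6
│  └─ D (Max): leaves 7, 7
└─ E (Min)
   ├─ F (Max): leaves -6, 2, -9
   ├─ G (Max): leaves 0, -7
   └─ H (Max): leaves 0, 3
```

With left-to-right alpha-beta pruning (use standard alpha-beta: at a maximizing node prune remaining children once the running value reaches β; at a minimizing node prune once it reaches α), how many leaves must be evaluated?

C [α=-∞,β=+∞]: v=6
D [α=-∞,β=6]: v=7 after child 1 ≥ β → β-cutoff, skip 1
B [α=-∞,β=+∞]: v=6
F [α=6,β=+∞]: v=2
E [α=6,β=+∞]: v=2 after child 1 ≤ α → α-cutoff, skip 2
Root [α=-∞,β=+∞]: v=6
Leaves evaluated: 7 of 12.

7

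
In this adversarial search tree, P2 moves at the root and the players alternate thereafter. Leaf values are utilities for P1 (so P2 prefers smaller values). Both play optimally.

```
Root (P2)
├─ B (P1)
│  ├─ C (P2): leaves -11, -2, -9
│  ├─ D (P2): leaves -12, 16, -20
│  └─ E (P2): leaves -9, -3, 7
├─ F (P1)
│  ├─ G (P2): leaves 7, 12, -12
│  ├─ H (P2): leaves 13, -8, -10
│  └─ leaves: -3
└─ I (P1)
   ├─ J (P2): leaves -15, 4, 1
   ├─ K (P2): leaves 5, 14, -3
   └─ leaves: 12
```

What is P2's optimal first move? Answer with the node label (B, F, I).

B

C (P2): min(-11, -2, -9) = -11
D (P2): min(-12, 16, -20) = -20
E (P2): min(-9, -3, 7) = -9
B (P1): max(-11, -20, -9) = -9
G (P2): min(7, 12, -12) = -12
H (P2): min(13, -8, -10) = -10
F (P1): max(-12, -10, -3) = -3
J (P2): min(-15, 4, 1) = -15
K (P2): min(5, 14, -3) = -3
I (P1): max(-15, -3, 12) = 12
Root (P2): min(-9, -3, 12) = -9
P2 picks the child with the lowest value: B (value -9).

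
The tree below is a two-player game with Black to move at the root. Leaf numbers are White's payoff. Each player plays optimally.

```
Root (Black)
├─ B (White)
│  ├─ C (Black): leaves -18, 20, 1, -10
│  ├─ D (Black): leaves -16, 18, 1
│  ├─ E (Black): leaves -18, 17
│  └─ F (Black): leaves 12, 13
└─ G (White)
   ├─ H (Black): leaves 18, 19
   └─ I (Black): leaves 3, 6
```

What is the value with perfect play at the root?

12

C (Black): min(-18, 20, 1, -10) = -18
D (Black): min(-16, 18, 1) = -16
E (Black): min(-18, 17) = -18
F (Black): min(12, 13) = 12
B (White): max(-18, -16, -18, 12) = 12
H (Black): min(18, 19) = 18
I (Black): min(3, 6) = 3
G (White): max(18, 3) = 18
Root (Black): min(12, 18) = 12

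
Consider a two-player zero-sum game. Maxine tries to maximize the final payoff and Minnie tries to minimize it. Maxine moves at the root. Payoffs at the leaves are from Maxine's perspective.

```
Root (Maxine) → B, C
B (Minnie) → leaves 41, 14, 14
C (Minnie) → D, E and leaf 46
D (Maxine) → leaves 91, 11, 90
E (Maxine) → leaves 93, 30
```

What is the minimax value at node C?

D: max(91, 11, 90) = 91
E: max(93, 30) = 93
C: min(91, 93, 46) = 46

46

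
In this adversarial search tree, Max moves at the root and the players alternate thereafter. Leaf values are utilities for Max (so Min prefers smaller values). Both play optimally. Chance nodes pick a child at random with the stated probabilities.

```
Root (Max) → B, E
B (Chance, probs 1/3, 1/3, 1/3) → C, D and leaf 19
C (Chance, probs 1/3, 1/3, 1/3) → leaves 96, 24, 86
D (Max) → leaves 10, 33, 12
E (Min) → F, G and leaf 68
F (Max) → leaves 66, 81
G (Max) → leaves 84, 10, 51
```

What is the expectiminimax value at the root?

C (Chance): 1/3·96 + 1/3·24 + 1/3·86 = 68.67
D (Max): max(10, 33, 12) = 33
B (Chance): 1/3·68.67 + 1/3·33 + 1/3·19 = 40.22
F (Max): max(66, 81) = 81
G (Max): max(84, 10, 51) = 84
E (Min): min(81, 84, 68) = 68
Root (Max): max(40.22, 68) = 68

68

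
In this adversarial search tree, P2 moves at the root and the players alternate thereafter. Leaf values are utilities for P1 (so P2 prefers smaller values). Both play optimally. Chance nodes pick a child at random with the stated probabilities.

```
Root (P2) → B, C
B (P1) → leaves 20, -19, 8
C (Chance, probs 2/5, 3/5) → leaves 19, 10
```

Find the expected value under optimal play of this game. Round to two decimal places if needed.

13.6

B (P1): max(20, -19, 8) = 20
C (Chance): 2/5·19 + 3/5·10 = 13.6
Root (P2): min(20, 13.6) = 13.6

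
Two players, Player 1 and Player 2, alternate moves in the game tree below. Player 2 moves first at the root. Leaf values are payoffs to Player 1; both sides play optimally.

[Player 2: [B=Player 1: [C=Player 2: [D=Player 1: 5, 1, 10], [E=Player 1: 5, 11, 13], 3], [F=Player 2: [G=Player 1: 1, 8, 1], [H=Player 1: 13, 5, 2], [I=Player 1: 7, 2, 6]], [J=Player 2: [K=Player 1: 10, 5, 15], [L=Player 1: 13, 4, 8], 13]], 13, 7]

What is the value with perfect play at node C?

D: max(5, 1, 10) = 10
E: max(5, 11, 13) = 13
C: min(10, 13, 3) = 3

3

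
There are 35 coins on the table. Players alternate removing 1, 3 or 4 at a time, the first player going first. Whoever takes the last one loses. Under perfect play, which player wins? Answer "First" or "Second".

Mark each pile size as W (mover wins) or L (mover loses):
i:   0  1  2  3  4  5  6  7  8  9 10 11 12 13 14 15 16 17 18 19 20 21 22 23 24 25 26 27 28 29 30 31 32 33 34 35
     W  L  W  L  W  W  W  W  L  W  L  W  W  W  W  L  W  L  W  W  W  W  L  W  L  W  W  W  W  L  W  L  W  W  W  W
Position 35 is W, so the first player wins.

First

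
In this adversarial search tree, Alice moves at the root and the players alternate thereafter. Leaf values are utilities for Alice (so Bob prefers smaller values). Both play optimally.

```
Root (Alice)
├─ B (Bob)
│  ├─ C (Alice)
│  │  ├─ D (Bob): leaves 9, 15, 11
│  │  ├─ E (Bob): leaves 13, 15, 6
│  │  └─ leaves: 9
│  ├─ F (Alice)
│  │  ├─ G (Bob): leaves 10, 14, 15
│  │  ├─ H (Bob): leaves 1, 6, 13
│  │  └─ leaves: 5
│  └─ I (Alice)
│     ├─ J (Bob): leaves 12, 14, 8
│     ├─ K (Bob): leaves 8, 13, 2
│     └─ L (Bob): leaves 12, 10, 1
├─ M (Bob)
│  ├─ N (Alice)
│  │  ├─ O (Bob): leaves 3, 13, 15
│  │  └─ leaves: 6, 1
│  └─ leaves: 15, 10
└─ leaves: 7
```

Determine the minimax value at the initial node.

8

D (Bob): min(9, 15, 11) = 9
E (Bob): min(13, 15, 6) = 6
C (Alice): max(9, 6, 9) = 9
G (Bob): min(10, 14, 15) = 10
H (Bob): min(1, 6, 13) = 1
F (Alice): max(10, 1, 5) = 10
J (Bob): min(12, 14, 8) = 8
K (Bob): min(8, 13, 2) = 2
L (Bob): min(12, 10, 1) = 1
I (Alice): max(8, 2, 1) = 8
B (Bob): min(9, 10, 8) = 8
O (Bob): min(3, 13, 15) = 3
N (Alice): max(3, 6, 1) = 6
M (Bob): min(6, 15, 10) = 6
Root (Alice): max(8, 6, 7) = 8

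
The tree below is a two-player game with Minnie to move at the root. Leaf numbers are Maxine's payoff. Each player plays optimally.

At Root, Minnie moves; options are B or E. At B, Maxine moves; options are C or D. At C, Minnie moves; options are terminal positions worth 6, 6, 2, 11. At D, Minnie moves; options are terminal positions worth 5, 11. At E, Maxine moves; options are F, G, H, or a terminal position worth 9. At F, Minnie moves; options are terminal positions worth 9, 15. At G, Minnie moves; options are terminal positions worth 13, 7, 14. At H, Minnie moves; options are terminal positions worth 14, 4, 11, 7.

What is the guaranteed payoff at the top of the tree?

5

C (Minnie): min(6, 6, 2, 11) = 2
D (Minnie): min(5, 11) = 5
B (Maxine): max(2, 5) = 5
F (Minnie): min(9, 15) = 9
G (Minnie): min(13, 7, 14) = 7
H (Minnie): min(14, 4, 11, 7) = 4
E (Maxine): max(9, 7, 4, 9) = 9
Root (Minnie): min(5, 9) = 5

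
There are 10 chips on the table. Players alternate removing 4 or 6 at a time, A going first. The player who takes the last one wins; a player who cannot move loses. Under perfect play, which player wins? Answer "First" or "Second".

Second

i:   0  1  2  3  4  5  6  7  8  9 10
     L  L  L  L  W  W  W  W  W  W  L
Position 10 is L, so the second player wins.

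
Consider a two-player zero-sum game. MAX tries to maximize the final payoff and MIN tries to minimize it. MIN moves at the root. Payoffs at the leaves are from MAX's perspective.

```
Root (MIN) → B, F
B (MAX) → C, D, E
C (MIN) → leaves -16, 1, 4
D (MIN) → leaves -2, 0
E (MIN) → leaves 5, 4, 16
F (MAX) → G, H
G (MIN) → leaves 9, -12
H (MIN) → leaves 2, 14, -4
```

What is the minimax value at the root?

C (MIN): min(-16, 1, 4) = -16
D (MIN): min(-2, 0) = -2
E (MIN): min(5, 4, 16) = 4
B (MAX): max(-16, -2, 4) = 4
G (MIN): min(9, -12) = -12
H (MIN): min(2, 14, -4) = -4
F (MAX): max(-12, -4) = -4
Root (MIN): min(4, -4) = -4

-4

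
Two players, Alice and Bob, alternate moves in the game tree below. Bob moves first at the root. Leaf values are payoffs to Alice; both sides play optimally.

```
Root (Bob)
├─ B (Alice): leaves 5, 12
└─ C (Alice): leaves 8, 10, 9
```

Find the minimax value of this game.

B (Alice): max(5, 12) = 12
C (Alice): max(8, 10, 9) = 10
Root (Bob): min(12, 10) = 10

10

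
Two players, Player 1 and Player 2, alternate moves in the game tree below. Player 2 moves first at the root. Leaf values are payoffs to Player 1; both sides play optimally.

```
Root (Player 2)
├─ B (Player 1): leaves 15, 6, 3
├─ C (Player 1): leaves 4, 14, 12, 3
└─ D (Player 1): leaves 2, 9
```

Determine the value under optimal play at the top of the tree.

B (Player 1): max(15, 6, 3) = 15
C (Player 1): max(4, 14, 12, 3) = 14
D (Player 1): max(2, 9) = 9
Root (Player 2): min(15, 14, 9) = 9

9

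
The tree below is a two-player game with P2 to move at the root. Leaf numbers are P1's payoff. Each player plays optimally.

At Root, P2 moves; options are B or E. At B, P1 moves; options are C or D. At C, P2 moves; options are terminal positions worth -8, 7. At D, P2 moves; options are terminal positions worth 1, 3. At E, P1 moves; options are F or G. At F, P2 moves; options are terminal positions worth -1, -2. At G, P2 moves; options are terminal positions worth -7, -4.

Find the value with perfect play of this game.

C (P2): min(-8, 7) = -8
D (P2): min(1, 3) = 1
B (P1): max(-8, 1) = 1
F (P2): min(-1, -2) = -2
G (P2): min(-7, -4) = -7
E (P1): max(-2, -7) = -2
Root (P2): min(1, -2) = -2

-2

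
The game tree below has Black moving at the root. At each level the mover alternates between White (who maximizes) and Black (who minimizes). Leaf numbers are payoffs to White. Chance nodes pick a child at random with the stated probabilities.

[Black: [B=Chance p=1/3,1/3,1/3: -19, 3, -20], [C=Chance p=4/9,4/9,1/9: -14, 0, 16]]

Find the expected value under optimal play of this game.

-12

B (Chance): 1/3·-19 + 1/3·3 + 1/3·-20 = -12
C (Chance): 4/9·-14 + 4/9·0 + 1/9·16 = -4.44
Root (Black): min(-12, -4.44) = -12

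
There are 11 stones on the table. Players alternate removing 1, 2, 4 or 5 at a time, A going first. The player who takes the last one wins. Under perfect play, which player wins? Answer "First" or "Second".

Positions where the player to move wins (W) vs loses (L):
i:   0  1  2  3  4  5  6  7  8  9 10 11
     L  W  W  L  W  W  L  W  W  L  W  W
Position 11 is W, so the first player wins.

First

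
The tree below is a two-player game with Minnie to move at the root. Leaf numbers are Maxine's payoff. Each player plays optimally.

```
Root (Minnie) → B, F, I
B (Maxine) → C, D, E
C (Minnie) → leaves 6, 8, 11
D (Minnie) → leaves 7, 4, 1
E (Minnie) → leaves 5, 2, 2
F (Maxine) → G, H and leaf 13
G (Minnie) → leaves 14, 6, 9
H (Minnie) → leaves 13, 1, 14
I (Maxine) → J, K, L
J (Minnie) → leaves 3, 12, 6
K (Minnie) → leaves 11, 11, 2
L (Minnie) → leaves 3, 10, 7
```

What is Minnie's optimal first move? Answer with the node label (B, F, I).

I

C (Minnie): min(6, 8, 11) = 6
D (Minnie): min(7, 4, 1) = 1
E (Minnie): min(5, 2, 2) = 2
B (Maxine): max(6, 1, 2) = 6
G (Minnie): min(14, 6, 9) = 6
H (Minnie): min(13, 1, 14) = 1
F (Maxine): max(6, 1, 13) = 13
J (Minnie): min(3, 12, 6) = 3
K (Minnie): min(11, 11, 2) = 2
L (Minnie): min(3, 10, 7) = 3
I (Maxine): max(3, 2, 3) = 3
Root (Minnie): min(6, 13, 3) = 3
Minnie picks the child with the lowest value: I (value 3).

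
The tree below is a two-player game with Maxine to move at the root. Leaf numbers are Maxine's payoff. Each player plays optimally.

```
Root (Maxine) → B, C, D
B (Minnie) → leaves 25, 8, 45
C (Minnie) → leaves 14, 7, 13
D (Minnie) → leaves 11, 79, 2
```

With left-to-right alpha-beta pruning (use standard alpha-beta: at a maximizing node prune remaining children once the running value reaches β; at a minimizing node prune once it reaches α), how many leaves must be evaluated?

8

B [α=-∞,β=+∞]: v=8
C [α=8,β=+∞]: v=7 after child 2 ≤ α → α-cutoff, skip 1
D [α=8,β=+∞]: v=2
Root [α=-∞,β=+∞]: v=8
Leaves evaluated: 8 of 9.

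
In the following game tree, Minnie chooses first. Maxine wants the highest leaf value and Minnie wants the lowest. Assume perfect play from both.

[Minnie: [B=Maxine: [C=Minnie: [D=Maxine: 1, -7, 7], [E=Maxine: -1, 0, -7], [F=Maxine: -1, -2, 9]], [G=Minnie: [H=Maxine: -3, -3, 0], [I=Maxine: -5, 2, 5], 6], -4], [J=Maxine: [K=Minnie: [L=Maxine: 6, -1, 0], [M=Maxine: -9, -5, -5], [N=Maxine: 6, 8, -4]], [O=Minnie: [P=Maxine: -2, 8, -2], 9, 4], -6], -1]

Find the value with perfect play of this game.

-1

D (Maxine): max(1, -7, 7) = 7
E (Maxine): max(-1, 0, -7) = 0
F (Maxine): max(-1, -2, 9) = 9
C (Minnie): min(7, 0, 9) = 0
H (Maxine): max(-3, -3, 0) = 0
I (Maxine): max(-5, 2, 5) = 5
G (Minnie): min(0, 5, 6) = 0
B (Maxine): max(0, 0, -4) = 0
L (Maxine): max(6, -1, 0) = 6
M (Maxine): max(-9, -5, -5) = -5
N (Maxine): max(6, 8, -4) = 8
K (Minnie): min(6, -5, 8) = -5
P (Maxine): max(-2, 8, -2) = 8
O (Minnie): min(8, 9, 4) = 4
J (Maxine): max(-5, 4, -6) = 4
Root (Minnie): min(0, 4, -1) = -1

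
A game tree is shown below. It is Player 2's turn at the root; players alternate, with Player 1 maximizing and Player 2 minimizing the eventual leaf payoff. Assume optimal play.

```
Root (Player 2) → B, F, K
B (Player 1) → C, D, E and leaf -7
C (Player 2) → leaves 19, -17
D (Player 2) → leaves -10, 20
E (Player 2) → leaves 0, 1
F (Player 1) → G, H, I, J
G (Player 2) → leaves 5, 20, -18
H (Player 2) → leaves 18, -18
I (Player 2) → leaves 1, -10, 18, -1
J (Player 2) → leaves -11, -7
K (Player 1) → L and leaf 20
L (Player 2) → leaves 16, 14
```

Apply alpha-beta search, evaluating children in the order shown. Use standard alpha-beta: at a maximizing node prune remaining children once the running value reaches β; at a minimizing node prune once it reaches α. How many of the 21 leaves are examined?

19

C [α=-∞,β=+∞]: v=-17
D [α=-17,β=+∞]: v=-10
E [α=-10,β=+∞]: v=0
B [α=-∞,β=+∞]: v=0
G [α=-∞,β=0]: v=-18
H [α=-18,β=0]: v=-18
I [α=-18,β=0]: v=-10
J [α=-10,β=0]: v=-11 after child 1 ≤ α → α-cutoff, skip 1
F [α=-∞,β=0]: v=-10
L [α=-∞,β=-10]: v=14
K [α=-∞,β=-10]: v=14 after child 1 ≥ β → β-cutoff, skip 1
Root [α=-∞,β=+∞]: v=-10
Leaves evaluated: 19 of 21.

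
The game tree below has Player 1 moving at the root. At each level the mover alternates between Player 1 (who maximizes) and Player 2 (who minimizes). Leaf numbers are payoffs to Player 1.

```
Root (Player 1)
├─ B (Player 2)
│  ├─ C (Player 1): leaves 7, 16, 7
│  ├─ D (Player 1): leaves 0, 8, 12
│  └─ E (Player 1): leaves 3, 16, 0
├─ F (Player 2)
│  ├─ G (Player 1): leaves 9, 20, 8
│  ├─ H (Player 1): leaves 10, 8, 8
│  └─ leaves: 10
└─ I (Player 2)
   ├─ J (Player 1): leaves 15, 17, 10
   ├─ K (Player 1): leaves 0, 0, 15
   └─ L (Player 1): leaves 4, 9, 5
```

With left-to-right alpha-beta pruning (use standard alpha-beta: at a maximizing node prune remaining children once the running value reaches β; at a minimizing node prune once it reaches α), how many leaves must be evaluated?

23

C [α=-∞,β=+∞]: v=16
D [α=-∞,β=16]: v=12
E [α=-∞,β=12]: v=16 after child 2 ≥ β → β-cutoff, skip 1
B [α=-∞,β=+∞]: v=12
G [α=12,β=+∞]: v=20
H [α=12,β=20]: v=10
F [α=12,β=+∞]: v=10 after child 2 ≤ α → α-cutoff, skip 1
J [α=12,β=+∞]: v=17
K [α=12,β=17]: v=15
L [α=12,β=15]: v=9
I [α=12,β=+∞]: v=9
Root [α=-∞,β=+∞]: v=12
Leaves evaluated: 23 of 25.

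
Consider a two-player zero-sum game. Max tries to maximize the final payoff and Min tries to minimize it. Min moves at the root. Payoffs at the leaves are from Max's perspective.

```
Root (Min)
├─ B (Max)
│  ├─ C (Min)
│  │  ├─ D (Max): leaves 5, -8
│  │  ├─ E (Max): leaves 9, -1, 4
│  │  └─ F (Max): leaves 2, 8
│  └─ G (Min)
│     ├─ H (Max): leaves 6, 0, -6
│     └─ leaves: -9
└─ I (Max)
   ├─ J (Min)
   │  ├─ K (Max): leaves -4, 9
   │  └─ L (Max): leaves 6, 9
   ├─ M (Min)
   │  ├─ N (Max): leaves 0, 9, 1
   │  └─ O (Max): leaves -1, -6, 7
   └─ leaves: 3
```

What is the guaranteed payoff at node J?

K: max(-4, 9) = 9
L: max(6, 9) = 9
J: min(9, 9) = 9

9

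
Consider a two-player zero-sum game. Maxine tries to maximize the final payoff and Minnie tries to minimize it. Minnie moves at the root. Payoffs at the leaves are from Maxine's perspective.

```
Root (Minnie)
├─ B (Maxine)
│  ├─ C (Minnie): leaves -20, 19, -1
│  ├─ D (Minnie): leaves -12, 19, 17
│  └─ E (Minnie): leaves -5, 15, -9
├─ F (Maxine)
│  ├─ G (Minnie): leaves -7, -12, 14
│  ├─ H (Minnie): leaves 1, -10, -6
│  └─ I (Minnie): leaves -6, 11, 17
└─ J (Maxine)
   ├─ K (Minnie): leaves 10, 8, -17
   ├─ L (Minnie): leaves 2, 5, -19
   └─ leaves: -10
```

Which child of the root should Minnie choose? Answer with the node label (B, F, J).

C (Minnie): min(-20, 19, -1) = -20
D (Minnie): min(-12, 19, 17) = -12
E (Minnie): min(-5, 15, -9) = -9
B (Maxine): max(-20, -12, -9) = -9
G (Minnie): min(-7, -12, 14) = -12
H (Minnie): min(1, -10, -6) = -10
I (Minnie): min(-6, 11, 17) = -6
F (Maxine): max(-12, -10, -6) = -6
K (Minnie): min(10, 8, -17) = -17
L (Minnie): min(2, 5, -19) = -19
J (Maxine): max(-17, -19, -10) = -10
Root (Minnie): min(-9, -6, -10) = -10
Minnie picks the child with the lowest value: J (value -10).

J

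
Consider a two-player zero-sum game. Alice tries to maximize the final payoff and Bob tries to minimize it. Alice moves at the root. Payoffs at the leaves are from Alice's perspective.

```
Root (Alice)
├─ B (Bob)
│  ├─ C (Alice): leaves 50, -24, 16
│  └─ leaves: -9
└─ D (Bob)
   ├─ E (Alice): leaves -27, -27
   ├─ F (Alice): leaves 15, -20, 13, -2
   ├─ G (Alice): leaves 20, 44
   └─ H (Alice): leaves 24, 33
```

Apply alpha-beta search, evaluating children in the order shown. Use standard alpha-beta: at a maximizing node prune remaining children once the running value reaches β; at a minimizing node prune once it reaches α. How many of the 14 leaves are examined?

C [α=-∞,β=+∞]: v=50
B [α=-∞,β=+∞]: v=-9
E [α=-9,β=+∞]: v=-27
D [α=-9,β=+∞]: v=-27 after child 1 ≤ α → α-cutoff, skip 3
Root [α=-∞,β=+∞]: v=-9
Leaves evaluated: 6 of 14.

6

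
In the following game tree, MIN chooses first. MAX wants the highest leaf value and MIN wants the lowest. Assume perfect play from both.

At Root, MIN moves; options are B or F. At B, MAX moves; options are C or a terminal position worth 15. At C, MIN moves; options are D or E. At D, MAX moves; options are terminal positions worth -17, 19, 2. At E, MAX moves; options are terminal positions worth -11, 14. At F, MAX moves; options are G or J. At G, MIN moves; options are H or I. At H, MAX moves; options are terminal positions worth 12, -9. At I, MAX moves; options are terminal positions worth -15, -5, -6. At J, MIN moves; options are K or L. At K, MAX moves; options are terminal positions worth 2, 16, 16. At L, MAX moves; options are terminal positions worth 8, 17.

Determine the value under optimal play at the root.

15

D (MAX): max(-17, 19, 2) = 19
E (MAX): max(-11, 14) = 14
C (MIN): min(19, 14) = 14
B (MAX): max(14, 15) = 15
H (MAX): max(12, -9) = 12
I (MAX): max(-15, -5, -6) = -5
G (MIN): min(12, -5) = -5
K (MAX): max(2, 16, 16) = 16
L (MAX): max(8, 17) = 17
J (MIN): min(16, 17) = 16
F (MAX): max(-5, 16) = 16
Root (MIN): min(15, 16) = 15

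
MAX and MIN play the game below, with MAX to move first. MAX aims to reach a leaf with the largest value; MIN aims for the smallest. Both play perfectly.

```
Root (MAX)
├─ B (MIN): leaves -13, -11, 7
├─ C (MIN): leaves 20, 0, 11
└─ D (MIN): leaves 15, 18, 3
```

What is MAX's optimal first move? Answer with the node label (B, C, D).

D

B (MIN): min(-13, -11, 7) = -13
C (MIN): min(20, 0, 11) = 0
D (MIN): min(15, 18, 3) = 3
Root (MAX): max(-13, 0, 3) = 3
MAX picks the child with the highest value: D (value 3).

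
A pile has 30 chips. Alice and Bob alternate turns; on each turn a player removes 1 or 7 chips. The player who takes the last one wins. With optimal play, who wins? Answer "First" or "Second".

Second

W/L table (W = player to move can force a win):
i:   0  1  2  3  4  5  6  7  8  9 10 11 12 13 14 15 16 17 18 19 20 21 22 23 24 25 26 27 28 29 30
     L  W  L  W  L  W  L  W  L  W  L  W  L  W  L  W  L  W  L  W  L  W  L  W  L  W  L  W  L  W  L
Position 30 is L, so the second player wins.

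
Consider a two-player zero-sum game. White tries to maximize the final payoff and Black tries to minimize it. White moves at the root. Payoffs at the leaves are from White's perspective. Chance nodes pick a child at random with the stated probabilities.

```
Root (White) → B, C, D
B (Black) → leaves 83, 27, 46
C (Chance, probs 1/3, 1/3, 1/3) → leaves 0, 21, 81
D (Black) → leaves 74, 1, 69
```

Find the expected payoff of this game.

B (Black): min(83, 27, 46) = 27
C (Chance): 1/3·0 + 1/3·21 + 1/3·81 = 34
D (Black): min(74, 1, 69) = 1
Root (White): max(27, 34, 1) = 34

34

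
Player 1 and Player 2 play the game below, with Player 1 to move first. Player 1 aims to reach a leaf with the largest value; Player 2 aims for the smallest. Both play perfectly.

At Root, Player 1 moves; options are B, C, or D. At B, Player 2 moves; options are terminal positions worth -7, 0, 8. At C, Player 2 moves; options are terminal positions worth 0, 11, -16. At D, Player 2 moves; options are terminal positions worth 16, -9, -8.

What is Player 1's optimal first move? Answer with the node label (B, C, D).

B (Player 2): min(-7, 0, 8) = -7
C (Player 2): min(0, 11, -16) = -16
D (Player 2): min(16, -9, -8) = -9
Root (Player 1): max(-7, -16, -9) = -7
Player 1 picks the child with the highest value: B (value -7).

B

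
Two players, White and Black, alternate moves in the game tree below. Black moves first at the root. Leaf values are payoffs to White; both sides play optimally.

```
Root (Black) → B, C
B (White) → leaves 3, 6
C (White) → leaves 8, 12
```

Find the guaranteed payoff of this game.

6

B (White): max(3, 6) = 6
C (White): max(8, 12) = 12
Root (Black): min(6, 12) = 6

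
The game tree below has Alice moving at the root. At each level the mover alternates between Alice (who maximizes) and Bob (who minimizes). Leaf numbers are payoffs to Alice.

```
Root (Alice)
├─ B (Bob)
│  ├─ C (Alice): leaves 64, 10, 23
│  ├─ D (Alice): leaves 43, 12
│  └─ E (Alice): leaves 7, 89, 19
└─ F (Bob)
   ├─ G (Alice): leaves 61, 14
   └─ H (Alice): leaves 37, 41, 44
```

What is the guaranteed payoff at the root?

44

C (Alice): max(64, 10, 23) = 64
D (Alice): max(43, 12) = 43
E (Alice): max(7, 89, 19) = 89
B (Bob): min(64, 43, 89) = 43
G (Alice): max(61, 14) = 61
H (Alice): max(37, 41, 44) = 44
F (Bob): min(61, 44) = 44
Root (Alice): max(43, 44) = 44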